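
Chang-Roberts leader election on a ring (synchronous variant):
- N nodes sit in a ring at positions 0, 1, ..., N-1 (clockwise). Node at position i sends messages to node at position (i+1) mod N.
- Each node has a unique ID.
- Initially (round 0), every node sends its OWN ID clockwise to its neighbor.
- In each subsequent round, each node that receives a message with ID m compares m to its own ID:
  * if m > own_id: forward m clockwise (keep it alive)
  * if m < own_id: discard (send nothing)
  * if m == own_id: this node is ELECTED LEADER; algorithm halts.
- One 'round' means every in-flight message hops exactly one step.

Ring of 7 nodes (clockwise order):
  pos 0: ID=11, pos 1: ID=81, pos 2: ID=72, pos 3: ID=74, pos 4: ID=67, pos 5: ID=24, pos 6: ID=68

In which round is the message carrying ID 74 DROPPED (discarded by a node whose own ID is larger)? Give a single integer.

Answer: 5

Derivation:
Round 1: pos1(id81) recv 11: drop; pos2(id72) recv 81: fwd; pos3(id74) recv 72: drop; pos4(id67) recv 74: fwd; pos5(id24) recv 67: fwd; pos6(id68) recv 24: drop; pos0(id11) recv 68: fwd
Round 2: pos3(id74) recv 81: fwd; pos5(id24) recv 74: fwd; pos6(id68) recv 67: drop; pos1(id81) recv 68: drop
Round 3: pos4(id67) recv 81: fwd; pos6(id68) recv 74: fwd
Round 4: pos5(id24) recv 81: fwd; pos0(id11) recv 74: fwd
Round 5: pos6(id68) recv 81: fwd; pos1(id81) recv 74: drop
Round 6: pos0(id11) recv 81: fwd
Round 7: pos1(id81) recv 81: ELECTED
Message ID 74 originates at pos 3; dropped at pos 1 in round 5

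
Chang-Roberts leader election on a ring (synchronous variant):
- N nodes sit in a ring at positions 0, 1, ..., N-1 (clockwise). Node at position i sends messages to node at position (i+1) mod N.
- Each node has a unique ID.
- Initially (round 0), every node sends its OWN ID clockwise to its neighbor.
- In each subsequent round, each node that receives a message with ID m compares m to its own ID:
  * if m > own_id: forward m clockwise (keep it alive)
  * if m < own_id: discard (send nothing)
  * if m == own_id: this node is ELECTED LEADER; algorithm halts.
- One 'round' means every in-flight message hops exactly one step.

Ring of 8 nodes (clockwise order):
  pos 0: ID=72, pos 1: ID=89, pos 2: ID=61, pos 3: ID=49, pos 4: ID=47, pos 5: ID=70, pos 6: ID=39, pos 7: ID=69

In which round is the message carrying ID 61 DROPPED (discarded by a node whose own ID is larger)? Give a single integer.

Answer: 3

Derivation:
Round 1: pos1(id89) recv 72: drop; pos2(id61) recv 89: fwd; pos3(id49) recv 61: fwd; pos4(id47) recv 49: fwd; pos5(id70) recv 47: drop; pos6(id39) recv 70: fwd; pos7(id69) recv 39: drop; pos0(id72) recv 69: drop
Round 2: pos3(id49) recv 89: fwd; pos4(id47) recv 61: fwd; pos5(id70) recv 49: drop; pos7(id69) recv 70: fwd
Round 3: pos4(id47) recv 89: fwd; pos5(id70) recv 61: drop; pos0(id72) recv 70: drop
Round 4: pos5(id70) recv 89: fwd
Round 5: pos6(id39) recv 89: fwd
Round 6: pos7(id69) recv 89: fwd
Round 7: pos0(id72) recv 89: fwd
Round 8: pos1(id89) recv 89: ELECTED
Message ID 61 originates at pos 2; dropped at pos 5 in round 3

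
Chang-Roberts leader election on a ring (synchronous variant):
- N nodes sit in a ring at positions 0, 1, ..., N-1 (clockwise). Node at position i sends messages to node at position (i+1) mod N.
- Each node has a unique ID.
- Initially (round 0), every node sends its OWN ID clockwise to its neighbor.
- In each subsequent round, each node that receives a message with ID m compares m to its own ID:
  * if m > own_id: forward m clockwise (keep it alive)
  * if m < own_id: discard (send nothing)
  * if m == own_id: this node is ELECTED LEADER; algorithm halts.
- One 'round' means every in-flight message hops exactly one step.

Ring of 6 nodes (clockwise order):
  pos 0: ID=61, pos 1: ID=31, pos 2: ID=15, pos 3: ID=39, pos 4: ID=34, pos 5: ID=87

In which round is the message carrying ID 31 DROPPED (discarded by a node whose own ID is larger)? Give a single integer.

Answer: 2

Derivation:
Round 1: pos1(id31) recv 61: fwd; pos2(id15) recv 31: fwd; pos3(id39) recv 15: drop; pos4(id34) recv 39: fwd; pos5(id87) recv 34: drop; pos0(id61) recv 87: fwd
Round 2: pos2(id15) recv 61: fwd; pos3(id39) recv 31: drop; pos5(id87) recv 39: drop; pos1(id31) recv 87: fwd
Round 3: pos3(id39) recv 61: fwd; pos2(id15) recv 87: fwd
Round 4: pos4(id34) recv 61: fwd; pos3(id39) recv 87: fwd
Round 5: pos5(id87) recv 61: drop; pos4(id34) recv 87: fwd
Round 6: pos5(id87) recv 87: ELECTED
Message ID 31 originates at pos 1; dropped at pos 3 in round 2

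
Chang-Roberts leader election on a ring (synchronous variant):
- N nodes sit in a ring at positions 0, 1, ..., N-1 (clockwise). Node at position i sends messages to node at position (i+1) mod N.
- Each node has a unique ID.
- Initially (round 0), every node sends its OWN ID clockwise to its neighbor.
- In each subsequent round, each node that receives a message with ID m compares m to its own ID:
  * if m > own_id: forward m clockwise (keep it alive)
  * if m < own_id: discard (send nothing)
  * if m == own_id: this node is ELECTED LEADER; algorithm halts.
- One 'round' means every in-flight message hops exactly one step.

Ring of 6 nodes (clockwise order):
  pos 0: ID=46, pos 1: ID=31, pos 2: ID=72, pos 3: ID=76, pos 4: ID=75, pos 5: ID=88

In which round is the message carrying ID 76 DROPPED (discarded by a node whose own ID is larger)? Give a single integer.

Answer: 2

Derivation:
Round 1: pos1(id31) recv 46: fwd; pos2(id72) recv 31: drop; pos3(id76) recv 72: drop; pos4(id75) recv 76: fwd; pos5(id88) recv 75: drop; pos0(id46) recv 88: fwd
Round 2: pos2(id72) recv 46: drop; pos5(id88) recv 76: drop; pos1(id31) recv 88: fwd
Round 3: pos2(id72) recv 88: fwd
Round 4: pos3(id76) recv 88: fwd
Round 5: pos4(id75) recv 88: fwd
Round 6: pos5(id88) recv 88: ELECTED
Message ID 76 originates at pos 3; dropped at pos 5 in round 2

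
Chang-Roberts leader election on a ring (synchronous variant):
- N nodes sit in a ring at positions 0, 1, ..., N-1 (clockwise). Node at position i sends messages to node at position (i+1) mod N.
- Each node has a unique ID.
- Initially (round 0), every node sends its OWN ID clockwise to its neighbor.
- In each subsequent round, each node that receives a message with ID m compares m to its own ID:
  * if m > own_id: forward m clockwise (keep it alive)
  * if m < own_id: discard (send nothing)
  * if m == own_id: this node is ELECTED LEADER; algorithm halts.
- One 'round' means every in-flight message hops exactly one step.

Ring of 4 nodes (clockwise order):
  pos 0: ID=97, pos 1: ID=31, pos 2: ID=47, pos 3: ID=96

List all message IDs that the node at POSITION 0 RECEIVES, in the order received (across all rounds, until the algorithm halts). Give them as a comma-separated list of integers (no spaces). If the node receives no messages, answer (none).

Answer: 96,97

Derivation:
Round 1: pos1(id31) recv 97: fwd; pos2(id47) recv 31: drop; pos3(id96) recv 47: drop; pos0(id97) recv 96: drop
Round 2: pos2(id47) recv 97: fwd
Round 3: pos3(id96) recv 97: fwd
Round 4: pos0(id97) recv 97: ELECTED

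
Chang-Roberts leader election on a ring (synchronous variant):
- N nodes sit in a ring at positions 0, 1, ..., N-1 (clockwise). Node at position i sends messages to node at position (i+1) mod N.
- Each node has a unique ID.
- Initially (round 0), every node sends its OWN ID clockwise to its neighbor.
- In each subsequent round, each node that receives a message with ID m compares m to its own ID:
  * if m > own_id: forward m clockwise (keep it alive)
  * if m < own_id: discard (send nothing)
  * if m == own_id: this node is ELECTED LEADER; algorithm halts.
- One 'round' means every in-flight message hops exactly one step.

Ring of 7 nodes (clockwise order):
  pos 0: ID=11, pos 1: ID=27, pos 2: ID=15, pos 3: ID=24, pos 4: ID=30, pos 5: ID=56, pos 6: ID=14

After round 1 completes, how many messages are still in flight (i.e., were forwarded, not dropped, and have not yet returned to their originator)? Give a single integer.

Round 1: pos1(id27) recv 11: drop; pos2(id15) recv 27: fwd; pos3(id24) recv 15: drop; pos4(id30) recv 24: drop; pos5(id56) recv 30: drop; pos6(id14) recv 56: fwd; pos0(id11) recv 14: fwd
After round 1: 3 messages still in flight

Answer: 3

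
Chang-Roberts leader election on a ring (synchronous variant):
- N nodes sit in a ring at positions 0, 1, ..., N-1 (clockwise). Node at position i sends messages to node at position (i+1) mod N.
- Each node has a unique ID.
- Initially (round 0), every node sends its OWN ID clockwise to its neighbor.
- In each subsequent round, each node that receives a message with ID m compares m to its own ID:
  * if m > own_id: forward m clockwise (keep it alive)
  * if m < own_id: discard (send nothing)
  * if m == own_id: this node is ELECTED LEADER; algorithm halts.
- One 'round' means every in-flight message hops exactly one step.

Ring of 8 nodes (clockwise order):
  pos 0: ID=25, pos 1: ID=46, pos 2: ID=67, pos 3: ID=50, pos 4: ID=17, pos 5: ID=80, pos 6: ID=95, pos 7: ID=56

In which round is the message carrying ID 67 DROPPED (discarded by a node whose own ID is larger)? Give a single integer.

Round 1: pos1(id46) recv 25: drop; pos2(id67) recv 46: drop; pos3(id50) recv 67: fwd; pos4(id17) recv 50: fwd; pos5(id80) recv 17: drop; pos6(id95) recv 80: drop; pos7(id56) recv 95: fwd; pos0(id25) recv 56: fwd
Round 2: pos4(id17) recv 67: fwd; pos5(id80) recv 50: drop; pos0(id25) recv 95: fwd; pos1(id46) recv 56: fwd
Round 3: pos5(id80) recv 67: drop; pos1(id46) recv 95: fwd; pos2(id67) recv 56: drop
Round 4: pos2(id67) recv 95: fwd
Round 5: pos3(id50) recv 95: fwd
Round 6: pos4(id17) recv 95: fwd
Round 7: pos5(id80) recv 95: fwd
Round 8: pos6(id95) recv 95: ELECTED
Message ID 67 originates at pos 2; dropped at pos 5 in round 3

Answer: 3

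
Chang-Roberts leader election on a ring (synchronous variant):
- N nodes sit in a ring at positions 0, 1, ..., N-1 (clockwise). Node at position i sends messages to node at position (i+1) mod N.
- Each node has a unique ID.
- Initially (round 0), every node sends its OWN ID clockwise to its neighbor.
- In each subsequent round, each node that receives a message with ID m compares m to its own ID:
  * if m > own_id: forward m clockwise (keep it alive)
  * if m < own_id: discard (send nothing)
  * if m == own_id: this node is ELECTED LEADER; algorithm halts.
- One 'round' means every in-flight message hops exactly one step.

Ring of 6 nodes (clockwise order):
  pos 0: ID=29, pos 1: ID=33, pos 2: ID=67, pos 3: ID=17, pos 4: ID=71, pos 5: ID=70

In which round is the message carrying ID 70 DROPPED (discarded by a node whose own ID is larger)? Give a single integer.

Round 1: pos1(id33) recv 29: drop; pos2(id67) recv 33: drop; pos3(id17) recv 67: fwd; pos4(id71) recv 17: drop; pos5(id70) recv 71: fwd; pos0(id29) recv 70: fwd
Round 2: pos4(id71) recv 67: drop; pos0(id29) recv 71: fwd; pos1(id33) recv 70: fwd
Round 3: pos1(id33) recv 71: fwd; pos2(id67) recv 70: fwd
Round 4: pos2(id67) recv 71: fwd; pos3(id17) recv 70: fwd
Round 5: pos3(id17) recv 71: fwd; pos4(id71) recv 70: drop
Round 6: pos4(id71) recv 71: ELECTED
Message ID 70 originates at pos 5; dropped at pos 4 in round 5

Answer: 5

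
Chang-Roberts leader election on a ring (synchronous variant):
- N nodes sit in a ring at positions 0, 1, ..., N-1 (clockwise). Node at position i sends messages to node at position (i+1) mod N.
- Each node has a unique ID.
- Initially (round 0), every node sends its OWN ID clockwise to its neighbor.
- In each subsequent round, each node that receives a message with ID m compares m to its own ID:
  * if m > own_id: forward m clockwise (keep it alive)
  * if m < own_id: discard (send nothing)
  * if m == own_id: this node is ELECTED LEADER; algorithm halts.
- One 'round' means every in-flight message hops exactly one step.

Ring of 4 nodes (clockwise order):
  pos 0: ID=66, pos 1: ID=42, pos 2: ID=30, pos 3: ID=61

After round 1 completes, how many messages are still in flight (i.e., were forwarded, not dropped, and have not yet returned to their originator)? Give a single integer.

Round 1: pos1(id42) recv 66: fwd; pos2(id30) recv 42: fwd; pos3(id61) recv 30: drop; pos0(id66) recv 61: drop
After round 1: 2 messages still in flight

Answer: 2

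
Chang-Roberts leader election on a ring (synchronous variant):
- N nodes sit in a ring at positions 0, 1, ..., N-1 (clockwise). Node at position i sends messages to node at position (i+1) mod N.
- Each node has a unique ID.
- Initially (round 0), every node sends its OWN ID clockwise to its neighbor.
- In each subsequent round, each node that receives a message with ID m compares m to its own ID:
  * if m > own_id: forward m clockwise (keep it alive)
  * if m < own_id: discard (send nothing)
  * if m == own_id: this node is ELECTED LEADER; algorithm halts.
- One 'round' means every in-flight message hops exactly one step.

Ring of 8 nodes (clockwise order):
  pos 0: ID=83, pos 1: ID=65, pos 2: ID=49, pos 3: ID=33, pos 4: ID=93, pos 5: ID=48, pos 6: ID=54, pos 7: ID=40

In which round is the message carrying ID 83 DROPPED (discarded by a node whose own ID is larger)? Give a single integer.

Answer: 4

Derivation:
Round 1: pos1(id65) recv 83: fwd; pos2(id49) recv 65: fwd; pos3(id33) recv 49: fwd; pos4(id93) recv 33: drop; pos5(id48) recv 93: fwd; pos6(id54) recv 48: drop; pos7(id40) recv 54: fwd; pos0(id83) recv 40: drop
Round 2: pos2(id49) recv 83: fwd; pos3(id33) recv 65: fwd; pos4(id93) recv 49: drop; pos6(id54) recv 93: fwd; pos0(id83) recv 54: drop
Round 3: pos3(id33) recv 83: fwd; pos4(id93) recv 65: drop; pos7(id40) recv 93: fwd
Round 4: pos4(id93) recv 83: drop; pos0(id83) recv 93: fwd
Round 5: pos1(id65) recv 93: fwd
Round 6: pos2(id49) recv 93: fwd
Round 7: pos3(id33) recv 93: fwd
Round 8: pos4(id93) recv 93: ELECTED
Message ID 83 originates at pos 0; dropped at pos 4 in round 4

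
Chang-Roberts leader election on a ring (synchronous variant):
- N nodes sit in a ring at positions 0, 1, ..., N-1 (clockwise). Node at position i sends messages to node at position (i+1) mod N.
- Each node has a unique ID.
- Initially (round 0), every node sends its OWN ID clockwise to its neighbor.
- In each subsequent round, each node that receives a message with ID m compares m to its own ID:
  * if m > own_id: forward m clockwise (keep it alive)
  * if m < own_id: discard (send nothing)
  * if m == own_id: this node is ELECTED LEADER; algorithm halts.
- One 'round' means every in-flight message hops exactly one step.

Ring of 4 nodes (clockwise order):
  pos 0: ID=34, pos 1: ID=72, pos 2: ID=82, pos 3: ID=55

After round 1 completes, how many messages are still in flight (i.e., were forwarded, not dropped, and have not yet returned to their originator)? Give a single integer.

Round 1: pos1(id72) recv 34: drop; pos2(id82) recv 72: drop; pos3(id55) recv 82: fwd; pos0(id34) recv 55: fwd
After round 1: 2 messages still in flight

Answer: 2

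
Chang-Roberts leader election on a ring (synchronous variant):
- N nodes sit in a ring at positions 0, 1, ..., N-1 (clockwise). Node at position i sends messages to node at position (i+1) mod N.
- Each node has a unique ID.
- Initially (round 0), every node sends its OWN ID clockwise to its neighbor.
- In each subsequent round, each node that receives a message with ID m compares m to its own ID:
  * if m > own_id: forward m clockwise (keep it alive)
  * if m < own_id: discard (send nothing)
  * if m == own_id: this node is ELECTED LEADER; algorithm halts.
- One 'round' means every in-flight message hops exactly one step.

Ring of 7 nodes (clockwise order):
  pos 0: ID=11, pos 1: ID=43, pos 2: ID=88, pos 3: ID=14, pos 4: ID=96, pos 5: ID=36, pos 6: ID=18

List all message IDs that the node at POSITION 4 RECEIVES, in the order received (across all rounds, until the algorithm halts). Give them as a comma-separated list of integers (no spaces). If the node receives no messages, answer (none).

Answer: 14,88,96

Derivation:
Round 1: pos1(id43) recv 11: drop; pos2(id88) recv 43: drop; pos3(id14) recv 88: fwd; pos4(id96) recv 14: drop; pos5(id36) recv 96: fwd; pos6(id18) recv 36: fwd; pos0(id11) recv 18: fwd
Round 2: pos4(id96) recv 88: drop; pos6(id18) recv 96: fwd; pos0(id11) recv 36: fwd; pos1(id43) recv 18: drop
Round 3: pos0(id11) recv 96: fwd; pos1(id43) recv 36: drop
Round 4: pos1(id43) recv 96: fwd
Round 5: pos2(id88) recv 96: fwd
Round 6: pos3(id14) recv 96: fwd
Round 7: pos4(id96) recv 96: ELECTED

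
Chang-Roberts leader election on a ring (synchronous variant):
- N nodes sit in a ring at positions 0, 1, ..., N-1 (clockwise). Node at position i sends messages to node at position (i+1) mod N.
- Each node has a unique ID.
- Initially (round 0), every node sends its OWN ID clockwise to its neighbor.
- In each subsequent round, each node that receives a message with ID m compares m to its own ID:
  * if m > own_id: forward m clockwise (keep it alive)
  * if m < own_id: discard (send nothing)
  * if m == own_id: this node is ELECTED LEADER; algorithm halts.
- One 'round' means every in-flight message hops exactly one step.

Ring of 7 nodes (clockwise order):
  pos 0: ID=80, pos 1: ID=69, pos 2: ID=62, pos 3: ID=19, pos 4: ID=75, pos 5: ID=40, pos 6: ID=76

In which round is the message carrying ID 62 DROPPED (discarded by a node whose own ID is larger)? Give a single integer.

Round 1: pos1(id69) recv 80: fwd; pos2(id62) recv 69: fwd; pos3(id19) recv 62: fwd; pos4(id75) recv 19: drop; pos5(id40) recv 75: fwd; pos6(id76) recv 40: drop; pos0(id80) recv 76: drop
Round 2: pos2(id62) recv 80: fwd; pos3(id19) recv 69: fwd; pos4(id75) recv 62: drop; pos6(id76) recv 75: drop
Round 3: pos3(id19) recv 80: fwd; pos4(id75) recv 69: drop
Round 4: pos4(id75) recv 80: fwd
Round 5: pos5(id40) recv 80: fwd
Round 6: pos6(id76) recv 80: fwd
Round 7: pos0(id80) recv 80: ELECTED
Message ID 62 originates at pos 2; dropped at pos 4 in round 2

Answer: 2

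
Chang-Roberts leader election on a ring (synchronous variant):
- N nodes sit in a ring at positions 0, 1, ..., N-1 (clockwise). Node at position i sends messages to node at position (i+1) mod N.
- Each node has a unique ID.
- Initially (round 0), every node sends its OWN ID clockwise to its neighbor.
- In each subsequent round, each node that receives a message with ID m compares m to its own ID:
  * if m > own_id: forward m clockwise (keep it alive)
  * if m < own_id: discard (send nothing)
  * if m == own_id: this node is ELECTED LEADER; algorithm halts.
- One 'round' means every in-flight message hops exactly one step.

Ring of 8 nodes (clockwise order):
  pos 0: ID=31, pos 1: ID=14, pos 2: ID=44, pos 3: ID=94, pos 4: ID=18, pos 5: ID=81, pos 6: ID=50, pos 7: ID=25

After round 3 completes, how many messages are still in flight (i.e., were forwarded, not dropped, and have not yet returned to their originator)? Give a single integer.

Answer: 3

Derivation:
Round 1: pos1(id14) recv 31: fwd; pos2(id44) recv 14: drop; pos3(id94) recv 44: drop; pos4(id18) recv 94: fwd; pos5(id81) recv 18: drop; pos6(id50) recv 81: fwd; pos7(id25) recv 50: fwd; pos0(id31) recv 25: drop
Round 2: pos2(id44) recv 31: drop; pos5(id81) recv 94: fwd; pos7(id25) recv 81: fwd; pos0(id31) recv 50: fwd
Round 3: pos6(id50) recv 94: fwd; pos0(id31) recv 81: fwd; pos1(id14) recv 50: fwd
After round 3: 3 messages still in flight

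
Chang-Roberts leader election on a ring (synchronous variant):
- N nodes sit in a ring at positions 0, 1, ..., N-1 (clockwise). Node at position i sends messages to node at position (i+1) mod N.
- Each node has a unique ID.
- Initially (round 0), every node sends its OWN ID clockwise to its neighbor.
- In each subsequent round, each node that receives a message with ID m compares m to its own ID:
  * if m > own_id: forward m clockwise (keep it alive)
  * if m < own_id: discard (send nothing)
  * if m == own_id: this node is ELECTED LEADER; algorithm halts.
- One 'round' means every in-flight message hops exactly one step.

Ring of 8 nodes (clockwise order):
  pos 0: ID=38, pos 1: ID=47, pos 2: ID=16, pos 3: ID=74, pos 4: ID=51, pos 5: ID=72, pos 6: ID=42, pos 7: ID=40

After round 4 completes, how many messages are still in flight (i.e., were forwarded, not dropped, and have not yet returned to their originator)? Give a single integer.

Round 1: pos1(id47) recv 38: drop; pos2(id16) recv 47: fwd; pos3(id74) recv 16: drop; pos4(id51) recv 74: fwd; pos5(id72) recv 51: drop; pos6(id42) recv 72: fwd; pos7(id40) recv 42: fwd; pos0(id38) recv 40: fwd
Round 2: pos3(id74) recv 47: drop; pos5(id72) recv 74: fwd; pos7(id40) recv 72: fwd; pos0(id38) recv 42: fwd; pos1(id47) recv 40: drop
Round 3: pos6(id42) recv 74: fwd; pos0(id38) recv 72: fwd; pos1(id47) recv 42: drop
Round 4: pos7(id40) recv 74: fwd; pos1(id47) recv 72: fwd
After round 4: 2 messages still in flight

Answer: 2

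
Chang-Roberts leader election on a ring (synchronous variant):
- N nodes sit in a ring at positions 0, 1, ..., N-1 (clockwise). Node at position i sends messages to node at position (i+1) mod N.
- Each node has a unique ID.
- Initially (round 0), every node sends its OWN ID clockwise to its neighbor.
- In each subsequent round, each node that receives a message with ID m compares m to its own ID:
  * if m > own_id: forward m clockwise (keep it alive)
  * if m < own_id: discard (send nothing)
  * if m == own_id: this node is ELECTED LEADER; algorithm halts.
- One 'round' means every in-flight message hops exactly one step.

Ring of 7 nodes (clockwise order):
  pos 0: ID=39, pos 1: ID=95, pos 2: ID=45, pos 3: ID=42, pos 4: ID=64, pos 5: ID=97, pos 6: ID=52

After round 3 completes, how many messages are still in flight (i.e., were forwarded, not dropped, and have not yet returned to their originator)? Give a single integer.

Answer: 2

Derivation:
Round 1: pos1(id95) recv 39: drop; pos2(id45) recv 95: fwd; pos3(id42) recv 45: fwd; pos4(id64) recv 42: drop; pos5(id97) recv 64: drop; pos6(id52) recv 97: fwd; pos0(id39) recv 52: fwd
Round 2: pos3(id42) recv 95: fwd; pos4(id64) recv 45: drop; pos0(id39) recv 97: fwd; pos1(id95) recv 52: drop
Round 3: pos4(id64) recv 95: fwd; pos1(id95) recv 97: fwd
After round 3: 2 messages still in flight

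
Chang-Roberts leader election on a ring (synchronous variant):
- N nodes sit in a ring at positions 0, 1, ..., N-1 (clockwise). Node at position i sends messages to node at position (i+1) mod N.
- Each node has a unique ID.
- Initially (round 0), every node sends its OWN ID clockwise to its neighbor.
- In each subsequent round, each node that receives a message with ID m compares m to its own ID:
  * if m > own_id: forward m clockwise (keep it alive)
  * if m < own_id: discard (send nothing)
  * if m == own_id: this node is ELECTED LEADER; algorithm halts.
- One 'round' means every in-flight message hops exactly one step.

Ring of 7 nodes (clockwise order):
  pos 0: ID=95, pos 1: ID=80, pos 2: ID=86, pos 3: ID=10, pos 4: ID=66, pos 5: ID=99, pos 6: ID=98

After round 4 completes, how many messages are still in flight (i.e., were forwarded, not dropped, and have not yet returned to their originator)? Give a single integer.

Round 1: pos1(id80) recv 95: fwd; pos2(id86) recv 80: drop; pos3(id10) recv 86: fwd; pos4(id66) recv 10: drop; pos5(id99) recv 66: drop; pos6(id98) recv 99: fwd; pos0(id95) recv 98: fwd
Round 2: pos2(id86) recv 95: fwd; pos4(id66) recv 86: fwd; pos0(id95) recv 99: fwd; pos1(id80) recv 98: fwd
Round 3: pos3(id10) recv 95: fwd; pos5(id99) recv 86: drop; pos1(id80) recv 99: fwd; pos2(id86) recv 98: fwd
Round 4: pos4(id66) recv 95: fwd; pos2(id86) recv 99: fwd; pos3(id10) recv 98: fwd
After round 4: 3 messages still in flight

Answer: 3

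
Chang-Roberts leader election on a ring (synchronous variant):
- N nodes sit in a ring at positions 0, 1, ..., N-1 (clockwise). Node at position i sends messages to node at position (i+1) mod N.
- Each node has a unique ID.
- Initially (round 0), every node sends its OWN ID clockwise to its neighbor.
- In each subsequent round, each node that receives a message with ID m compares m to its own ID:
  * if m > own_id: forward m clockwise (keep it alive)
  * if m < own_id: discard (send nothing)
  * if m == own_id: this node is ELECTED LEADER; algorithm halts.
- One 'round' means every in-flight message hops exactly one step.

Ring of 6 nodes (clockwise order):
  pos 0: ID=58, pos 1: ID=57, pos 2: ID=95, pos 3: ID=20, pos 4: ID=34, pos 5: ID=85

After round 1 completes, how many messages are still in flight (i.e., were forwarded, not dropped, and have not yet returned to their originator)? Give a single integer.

Round 1: pos1(id57) recv 58: fwd; pos2(id95) recv 57: drop; pos3(id20) recv 95: fwd; pos4(id34) recv 20: drop; pos5(id85) recv 34: drop; pos0(id58) recv 85: fwd
After round 1: 3 messages still in flight

Answer: 3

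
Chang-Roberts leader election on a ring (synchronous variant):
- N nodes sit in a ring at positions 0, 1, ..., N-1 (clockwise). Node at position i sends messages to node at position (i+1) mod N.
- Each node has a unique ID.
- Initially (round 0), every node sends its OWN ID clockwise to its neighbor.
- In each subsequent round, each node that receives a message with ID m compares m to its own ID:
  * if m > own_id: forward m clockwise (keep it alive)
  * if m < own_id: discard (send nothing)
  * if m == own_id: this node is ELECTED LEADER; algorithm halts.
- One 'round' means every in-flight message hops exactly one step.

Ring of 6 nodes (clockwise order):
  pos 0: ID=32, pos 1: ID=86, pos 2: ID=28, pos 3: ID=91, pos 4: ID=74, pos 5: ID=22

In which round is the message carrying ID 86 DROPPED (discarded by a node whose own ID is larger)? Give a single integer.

Answer: 2

Derivation:
Round 1: pos1(id86) recv 32: drop; pos2(id28) recv 86: fwd; pos3(id91) recv 28: drop; pos4(id74) recv 91: fwd; pos5(id22) recv 74: fwd; pos0(id32) recv 22: drop
Round 2: pos3(id91) recv 86: drop; pos5(id22) recv 91: fwd; pos0(id32) recv 74: fwd
Round 3: pos0(id32) recv 91: fwd; pos1(id86) recv 74: drop
Round 4: pos1(id86) recv 91: fwd
Round 5: pos2(id28) recv 91: fwd
Round 6: pos3(id91) recv 91: ELECTED
Message ID 86 originates at pos 1; dropped at pos 3 in round 2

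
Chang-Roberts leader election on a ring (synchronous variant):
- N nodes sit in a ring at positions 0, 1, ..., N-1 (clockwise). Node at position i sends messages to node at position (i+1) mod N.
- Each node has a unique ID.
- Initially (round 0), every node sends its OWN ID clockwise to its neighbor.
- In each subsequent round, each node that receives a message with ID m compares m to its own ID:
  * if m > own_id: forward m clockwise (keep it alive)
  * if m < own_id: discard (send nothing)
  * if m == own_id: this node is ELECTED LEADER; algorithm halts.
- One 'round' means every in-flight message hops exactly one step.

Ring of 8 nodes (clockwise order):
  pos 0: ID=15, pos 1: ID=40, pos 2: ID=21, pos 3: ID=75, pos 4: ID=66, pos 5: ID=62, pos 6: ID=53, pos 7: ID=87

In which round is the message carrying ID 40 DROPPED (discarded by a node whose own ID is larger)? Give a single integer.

Round 1: pos1(id40) recv 15: drop; pos2(id21) recv 40: fwd; pos3(id75) recv 21: drop; pos4(id66) recv 75: fwd; pos5(id62) recv 66: fwd; pos6(id53) recv 62: fwd; pos7(id87) recv 53: drop; pos0(id15) recv 87: fwd
Round 2: pos3(id75) recv 40: drop; pos5(id62) recv 75: fwd; pos6(id53) recv 66: fwd; pos7(id87) recv 62: drop; pos1(id40) recv 87: fwd
Round 3: pos6(id53) recv 75: fwd; pos7(id87) recv 66: drop; pos2(id21) recv 87: fwd
Round 4: pos7(id87) recv 75: drop; pos3(id75) recv 87: fwd
Round 5: pos4(id66) recv 87: fwd
Round 6: pos5(id62) recv 87: fwd
Round 7: pos6(id53) recv 87: fwd
Round 8: pos7(id87) recv 87: ELECTED
Message ID 40 originates at pos 1; dropped at pos 3 in round 2

Answer: 2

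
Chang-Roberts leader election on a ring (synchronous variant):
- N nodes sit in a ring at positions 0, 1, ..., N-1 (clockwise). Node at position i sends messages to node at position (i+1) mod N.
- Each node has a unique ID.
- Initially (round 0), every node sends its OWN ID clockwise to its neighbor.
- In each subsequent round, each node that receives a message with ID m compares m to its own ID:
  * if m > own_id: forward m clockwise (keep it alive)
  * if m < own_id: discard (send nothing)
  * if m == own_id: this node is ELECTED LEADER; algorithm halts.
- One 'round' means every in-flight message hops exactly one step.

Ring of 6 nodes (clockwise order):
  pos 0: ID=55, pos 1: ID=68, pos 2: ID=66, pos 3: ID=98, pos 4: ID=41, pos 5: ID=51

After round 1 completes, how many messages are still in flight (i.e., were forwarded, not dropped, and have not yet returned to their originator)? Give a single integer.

Round 1: pos1(id68) recv 55: drop; pos2(id66) recv 68: fwd; pos3(id98) recv 66: drop; pos4(id41) recv 98: fwd; pos5(id51) recv 41: drop; pos0(id55) recv 51: drop
After round 1: 2 messages still in flight

Answer: 2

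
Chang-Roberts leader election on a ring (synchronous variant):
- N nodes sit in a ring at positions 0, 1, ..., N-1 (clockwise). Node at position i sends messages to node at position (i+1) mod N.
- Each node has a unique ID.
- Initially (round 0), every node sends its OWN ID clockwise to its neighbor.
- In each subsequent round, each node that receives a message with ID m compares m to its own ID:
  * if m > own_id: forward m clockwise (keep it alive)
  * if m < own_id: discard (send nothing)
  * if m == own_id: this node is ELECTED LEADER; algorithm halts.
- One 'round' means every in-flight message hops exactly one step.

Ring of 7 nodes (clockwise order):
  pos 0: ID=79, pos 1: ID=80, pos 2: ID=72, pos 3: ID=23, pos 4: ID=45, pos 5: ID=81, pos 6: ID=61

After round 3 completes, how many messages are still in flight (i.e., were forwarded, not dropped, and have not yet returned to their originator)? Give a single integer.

Answer: 2

Derivation:
Round 1: pos1(id80) recv 79: drop; pos2(id72) recv 80: fwd; pos3(id23) recv 72: fwd; pos4(id45) recv 23: drop; pos5(id81) recv 45: drop; pos6(id61) recv 81: fwd; pos0(id79) recv 61: drop
Round 2: pos3(id23) recv 80: fwd; pos4(id45) recv 72: fwd; pos0(id79) recv 81: fwd
Round 3: pos4(id45) recv 80: fwd; pos5(id81) recv 72: drop; pos1(id80) recv 81: fwd
After round 3: 2 messages still in flight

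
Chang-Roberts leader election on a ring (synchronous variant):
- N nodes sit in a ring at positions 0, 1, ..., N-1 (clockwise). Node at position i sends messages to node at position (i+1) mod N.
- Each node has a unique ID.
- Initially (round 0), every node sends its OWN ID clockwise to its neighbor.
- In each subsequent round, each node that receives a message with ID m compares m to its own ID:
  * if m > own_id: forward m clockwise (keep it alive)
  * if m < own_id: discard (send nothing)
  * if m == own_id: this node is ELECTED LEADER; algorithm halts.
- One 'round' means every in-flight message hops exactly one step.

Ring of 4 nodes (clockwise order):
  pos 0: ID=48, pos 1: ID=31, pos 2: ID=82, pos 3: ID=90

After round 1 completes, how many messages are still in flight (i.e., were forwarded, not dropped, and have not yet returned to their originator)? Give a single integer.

Round 1: pos1(id31) recv 48: fwd; pos2(id82) recv 31: drop; pos3(id90) recv 82: drop; pos0(id48) recv 90: fwd
After round 1: 2 messages still in flight

Answer: 2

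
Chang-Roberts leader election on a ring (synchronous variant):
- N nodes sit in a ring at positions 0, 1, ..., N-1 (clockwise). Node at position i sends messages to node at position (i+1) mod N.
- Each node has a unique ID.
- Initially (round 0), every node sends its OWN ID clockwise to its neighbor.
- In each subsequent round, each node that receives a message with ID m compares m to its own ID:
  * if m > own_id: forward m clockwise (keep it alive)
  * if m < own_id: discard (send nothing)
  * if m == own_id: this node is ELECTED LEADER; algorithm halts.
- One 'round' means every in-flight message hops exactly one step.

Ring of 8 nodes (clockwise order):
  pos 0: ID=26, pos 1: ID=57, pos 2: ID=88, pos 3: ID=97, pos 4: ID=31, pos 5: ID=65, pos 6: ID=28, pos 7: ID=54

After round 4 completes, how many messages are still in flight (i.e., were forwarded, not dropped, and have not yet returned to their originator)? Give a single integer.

Answer: 2

Derivation:
Round 1: pos1(id57) recv 26: drop; pos2(id88) recv 57: drop; pos3(id97) recv 88: drop; pos4(id31) recv 97: fwd; pos5(id65) recv 31: drop; pos6(id28) recv 65: fwd; pos7(id54) recv 28: drop; pos0(id26) recv 54: fwd
Round 2: pos5(id65) recv 97: fwd; pos7(id54) recv 65: fwd; pos1(id57) recv 54: drop
Round 3: pos6(id28) recv 97: fwd; pos0(id26) recv 65: fwd
Round 4: pos7(id54) recv 97: fwd; pos1(id57) recv 65: fwd
After round 4: 2 messages still in flight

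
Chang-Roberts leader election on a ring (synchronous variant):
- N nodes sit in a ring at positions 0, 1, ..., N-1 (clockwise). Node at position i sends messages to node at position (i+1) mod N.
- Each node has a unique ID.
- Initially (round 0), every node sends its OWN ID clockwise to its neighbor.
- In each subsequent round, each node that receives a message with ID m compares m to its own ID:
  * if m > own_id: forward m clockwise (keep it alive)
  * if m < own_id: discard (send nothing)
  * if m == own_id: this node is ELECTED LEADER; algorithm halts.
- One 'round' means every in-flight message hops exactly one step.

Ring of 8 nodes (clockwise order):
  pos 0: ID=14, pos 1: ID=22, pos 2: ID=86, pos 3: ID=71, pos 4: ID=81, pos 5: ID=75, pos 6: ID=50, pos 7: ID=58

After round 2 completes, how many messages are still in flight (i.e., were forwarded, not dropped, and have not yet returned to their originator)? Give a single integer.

Answer: 4

Derivation:
Round 1: pos1(id22) recv 14: drop; pos2(id86) recv 22: drop; pos3(id71) recv 86: fwd; pos4(id81) recv 71: drop; pos5(id75) recv 81: fwd; pos6(id50) recv 75: fwd; pos7(id58) recv 50: drop; pos0(id14) recv 58: fwd
Round 2: pos4(id81) recv 86: fwd; pos6(id50) recv 81: fwd; pos7(id58) recv 75: fwd; pos1(id22) recv 58: fwd
After round 2: 4 messages still in flight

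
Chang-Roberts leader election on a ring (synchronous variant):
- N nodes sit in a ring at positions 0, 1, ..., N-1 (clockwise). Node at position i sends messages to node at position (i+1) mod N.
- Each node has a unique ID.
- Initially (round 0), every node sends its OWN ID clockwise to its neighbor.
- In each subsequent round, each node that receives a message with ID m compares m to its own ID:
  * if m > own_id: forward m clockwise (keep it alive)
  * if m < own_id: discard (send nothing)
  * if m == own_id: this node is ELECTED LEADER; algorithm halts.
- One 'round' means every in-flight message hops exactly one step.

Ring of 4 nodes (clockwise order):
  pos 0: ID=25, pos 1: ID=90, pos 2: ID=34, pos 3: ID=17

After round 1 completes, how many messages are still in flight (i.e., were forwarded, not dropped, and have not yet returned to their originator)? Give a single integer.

Round 1: pos1(id90) recv 25: drop; pos2(id34) recv 90: fwd; pos3(id17) recv 34: fwd; pos0(id25) recv 17: drop
After round 1: 2 messages still in flight

Answer: 2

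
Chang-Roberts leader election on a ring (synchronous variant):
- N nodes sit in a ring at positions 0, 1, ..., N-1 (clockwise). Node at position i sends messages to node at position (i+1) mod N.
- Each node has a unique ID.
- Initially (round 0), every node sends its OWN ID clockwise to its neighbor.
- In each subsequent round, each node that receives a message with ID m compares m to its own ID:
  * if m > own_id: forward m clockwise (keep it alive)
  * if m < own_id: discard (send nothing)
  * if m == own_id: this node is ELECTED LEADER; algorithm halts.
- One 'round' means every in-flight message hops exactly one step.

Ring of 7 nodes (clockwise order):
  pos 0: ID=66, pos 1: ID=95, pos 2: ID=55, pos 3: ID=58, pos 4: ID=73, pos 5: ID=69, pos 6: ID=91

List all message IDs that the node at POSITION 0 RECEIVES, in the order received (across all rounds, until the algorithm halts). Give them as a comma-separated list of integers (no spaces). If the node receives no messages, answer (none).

Round 1: pos1(id95) recv 66: drop; pos2(id55) recv 95: fwd; pos3(id58) recv 55: drop; pos4(id73) recv 58: drop; pos5(id69) recv 73: fwd; pos6(id91) recv 69: drop; pos0(id66) recv 91: fwd
Round 2: pos3(id58) recv 95: fwd; pos6(id91) recv 73: drop; pos1(id95) recv 91: drop
Round 3: pos4(id73) recv 95: fwd
Round 4: pos5(id69) recv 95: fwd
Round 5: pos6(id91) recv 95: fwd
Round 6: pos0(id66) recv 95: fwd
Round 7: pos1(id95) recv 95: ELECTED

Answer: 91,95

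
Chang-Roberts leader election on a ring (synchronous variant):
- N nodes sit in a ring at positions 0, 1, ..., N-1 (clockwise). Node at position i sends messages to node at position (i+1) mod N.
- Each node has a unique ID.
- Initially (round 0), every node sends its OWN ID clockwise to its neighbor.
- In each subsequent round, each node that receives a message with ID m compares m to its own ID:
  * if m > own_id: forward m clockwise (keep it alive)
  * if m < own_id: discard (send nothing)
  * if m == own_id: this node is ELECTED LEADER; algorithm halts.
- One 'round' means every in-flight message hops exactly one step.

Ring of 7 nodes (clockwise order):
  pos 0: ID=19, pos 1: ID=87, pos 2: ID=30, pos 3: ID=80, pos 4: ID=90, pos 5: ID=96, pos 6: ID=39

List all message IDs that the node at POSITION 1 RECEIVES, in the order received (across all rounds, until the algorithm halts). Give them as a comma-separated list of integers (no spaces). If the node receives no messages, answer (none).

Round 1: pos1(id87) recv 19: drop; pos2(id30) recv 87: fwd; pos3(id80) recv 30: drop; pos4(id90) recv 80: drop; pos5(id96) recv 90: drop; pos6(id39) recv 96: fwd; pos0(id19) recv 39: fwd
Round 2: pos3(id80) recv 87: fwd; pos0(id19) recv 96: fwd; pos1(id87) recv 39: drop
Round 3: pos4(id90) recv 87: drop; pos1(id87) recv 96: fwd
Round 4: pos2(id30) recv 96: fwd
Round 5: pos3(id80) recv 96: fwd
Round 6: pos4(id90) recv 96: fwd
Round 7: pos5(id96) recv 96: ELECTED

Answer: 19,39,96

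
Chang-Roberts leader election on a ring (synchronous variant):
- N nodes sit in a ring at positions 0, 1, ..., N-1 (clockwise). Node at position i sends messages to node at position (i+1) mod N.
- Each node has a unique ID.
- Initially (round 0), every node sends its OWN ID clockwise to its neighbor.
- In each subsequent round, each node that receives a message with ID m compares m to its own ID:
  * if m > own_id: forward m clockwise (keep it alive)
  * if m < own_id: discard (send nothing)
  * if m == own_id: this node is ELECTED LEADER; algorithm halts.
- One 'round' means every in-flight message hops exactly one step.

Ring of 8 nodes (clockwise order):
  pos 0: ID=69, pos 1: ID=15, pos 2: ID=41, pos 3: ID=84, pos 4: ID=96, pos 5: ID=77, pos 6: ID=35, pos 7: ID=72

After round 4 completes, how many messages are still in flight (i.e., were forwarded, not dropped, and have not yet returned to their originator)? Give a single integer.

Round 1: pos1(id15) recv 69: fwd; pos2(id41) recv 15: drop; pos3(id84) recv 41: drop; pos4(id96) recv 84: drop; pos5(id77) recv 96: fwd; pos6(id35) recv 77: fwd; pos7(id72) recv 35: drop; pos0(id69) recv 72: fwd
Round 2: pos2(id41) recv 69: fwd; pos6(id35) recv 96: fwd; pos7(id72) recv 77: fwd; pos1(id15) recv 72: fwd
Round 3: pos3(id84) recv 69: drop; pos7(id72) recv 96: fwd; pos0(id69) recv 77: fwd; pos2(id41) recv 72: fwd
Round 4: pos0(id69) recv 96: fwd; pos1(id15) recv 77: fwd; pos3(id84) recv 72: drop
After round 4: 2 messages still in flight

Answer: 2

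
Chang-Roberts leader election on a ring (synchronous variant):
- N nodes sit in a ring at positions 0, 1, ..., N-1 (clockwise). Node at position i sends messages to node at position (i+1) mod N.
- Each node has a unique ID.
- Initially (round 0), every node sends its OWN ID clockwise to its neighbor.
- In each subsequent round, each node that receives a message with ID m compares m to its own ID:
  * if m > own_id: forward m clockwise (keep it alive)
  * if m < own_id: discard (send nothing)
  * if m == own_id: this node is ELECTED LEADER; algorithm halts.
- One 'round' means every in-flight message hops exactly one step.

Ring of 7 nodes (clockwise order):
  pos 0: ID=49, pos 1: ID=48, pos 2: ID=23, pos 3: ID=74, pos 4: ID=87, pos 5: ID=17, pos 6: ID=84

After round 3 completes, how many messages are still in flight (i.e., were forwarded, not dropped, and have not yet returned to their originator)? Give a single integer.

Round 1: pos1(id48) recv 49: fwd; pos2(id23) recv 48: fwd; pos3(id74) recv 23: drop; pos4(id87) recv 74: drop; pos5(id17) recv 87: fwd; pos6(id84) recv 17: drop; pos0(id49) recv 84: fwd
Round 2: pos2(id23) recv 49: fwd; pos3(id74) recv 48: drop; pos6(id84) recv 87: fwd; pos1(id48) recv 84: fwd
Round 3: pos3(id74) recv 49: drop; pos0(id49) recv 87: fwd; pos2(id23) recv 84: fwd
After round 3: 2 messages still in flight

Answer: 2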